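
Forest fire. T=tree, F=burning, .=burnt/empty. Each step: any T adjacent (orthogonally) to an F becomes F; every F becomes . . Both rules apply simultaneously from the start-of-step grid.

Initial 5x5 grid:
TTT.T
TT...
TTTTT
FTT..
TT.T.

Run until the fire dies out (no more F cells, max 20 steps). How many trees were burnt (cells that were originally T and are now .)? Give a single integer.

Step 1: +3 fires, +1 burnt (F count now 3)
Step 2: +4 fires, +3 burnt (F count now 4)
Step 3: +3 fires, +4 burnt (F count now 3)
Step 4: +2 fires, +3 burnt (F count now 2)
Step 5: +2 fires, +2 burnt (F count now 2)
Step 6: +0 fires, +2 burnt (F count now 0)
Fire out after step 6
Initially T: 16, now '.': 23
Total burnt (originally-T cells now '.'): 14

Answer: 14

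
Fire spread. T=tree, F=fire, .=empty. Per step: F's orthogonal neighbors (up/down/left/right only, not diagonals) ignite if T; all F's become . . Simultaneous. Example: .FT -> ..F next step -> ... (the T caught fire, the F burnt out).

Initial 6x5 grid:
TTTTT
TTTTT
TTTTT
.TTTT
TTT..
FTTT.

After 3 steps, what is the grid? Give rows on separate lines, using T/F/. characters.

Step 1: 2 trees catch fire, 1 burn out
  TTTTT
  TTTTT
  TTTTT
  .TTTT
  FTT..
  .FTT.
Step 2: 2 trees catch fire, 2 burn out
  TTTTT
  TTTTT
  TTTTT
  .TTTT
  .FT..
  ..FT.
Step 3: 3 trees catch fire, 2 burn out
  TTTTT
  TTTTT
  TTTTT
  .FTTT
  ..F..
  ...F.

TTTTT
TTTTT
TTTTT
.FTTT
..F..
...F.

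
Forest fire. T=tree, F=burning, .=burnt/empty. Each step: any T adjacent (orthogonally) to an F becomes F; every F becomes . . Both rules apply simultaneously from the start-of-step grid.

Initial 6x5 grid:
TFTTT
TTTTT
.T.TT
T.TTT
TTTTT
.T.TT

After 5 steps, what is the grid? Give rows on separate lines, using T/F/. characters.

Step 1: 3 trees catch fire, 1 burn out
  F.FTT
  TFTTT
  .T.TT
  T.TTT
  TTTTT
  .T.TT
Step 2: 4 trees catch fire, 3 burn out
  ...FT
  F.FTT
  .F.TT
  T.TTT
  TTTTT
  .T.TT
Step 3: 2 trees catch fire, 4 burn out
  ....F
  ...FT
  ...TT
  T.TTT
  TTTTT
  .T.TT
Step 4: 2 trees catch fire, 2 burn out
  .....
  ....F
  ...FT
  T.TTT
  TTTTT
  .T.TT
Step 5: 2 trees catch fire, 2 burn out
  .....
  .....
  ....F
  T.TFT
  TTTTT
  .T.TT

.....
.....
....F
T.TFT
TTTTT
.T.TT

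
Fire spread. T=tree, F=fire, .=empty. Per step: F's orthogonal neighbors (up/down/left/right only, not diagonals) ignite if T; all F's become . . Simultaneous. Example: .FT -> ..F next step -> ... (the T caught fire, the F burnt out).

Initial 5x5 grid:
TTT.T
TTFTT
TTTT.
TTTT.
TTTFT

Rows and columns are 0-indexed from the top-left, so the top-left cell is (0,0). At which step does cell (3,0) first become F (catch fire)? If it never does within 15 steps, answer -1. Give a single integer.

Step 1: cell (3,0)='T' (+7 fires, +2 burnt)
Step 2: cell (3,0)='T' (+7 fires, +7 burnt)
Step 3: cell (3,0)='T' (+5 fires, +7 burnt)
Step 4: cell (3,0)='F' (+1 fires, +5 burnt)
  -> target ignites at step 4
Step 5: cell (3,0)='.' (+0 fires, +1 burnt)
  fire out at step 5

4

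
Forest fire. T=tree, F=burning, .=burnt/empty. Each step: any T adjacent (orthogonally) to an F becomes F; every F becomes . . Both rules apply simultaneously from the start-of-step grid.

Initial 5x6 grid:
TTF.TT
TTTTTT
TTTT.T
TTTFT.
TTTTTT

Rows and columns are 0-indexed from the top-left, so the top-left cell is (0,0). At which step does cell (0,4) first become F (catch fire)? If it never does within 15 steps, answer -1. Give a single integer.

Step 1: cell (0,4)='T' (+6 fires, +2 burnt)
Step 2: cell (0,4)='T' (+7 fires, +6 burnt)
Step 3: cell (0,4)='T' (+6 fires, +7 burnt)
Step 4: cell (0,4)='F' (+4 fires, +6 burnt)
  -> target ignites at step 4
Step 5: cell (0,4)='.' (+2 fires, +4 burnt)
Step 6: cell (0,4)='.' (+0 fires, +2 burnt)
  fire out at step 6

4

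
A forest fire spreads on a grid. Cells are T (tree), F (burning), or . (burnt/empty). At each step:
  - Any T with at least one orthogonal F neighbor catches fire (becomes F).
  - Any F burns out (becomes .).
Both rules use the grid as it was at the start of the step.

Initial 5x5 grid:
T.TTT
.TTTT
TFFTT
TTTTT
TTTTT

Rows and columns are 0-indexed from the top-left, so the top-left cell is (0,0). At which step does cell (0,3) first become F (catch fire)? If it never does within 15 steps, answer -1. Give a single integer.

Step 1: cell (0,3)='T' (+6 fires, +2 burnt)
Step 2: cell (0,3)='T' (+7 fires, +6 burnt)
Step 3: cell (0,3)='F' (+5 fires, +7 burnt)
  -> target ignites at step 3
Step 4: cell (0,3)='.' (+2 fires, +5 burnt)
Step 5: cell (0,3)='.' (+0 fires, +2 burnt)
  fire out at step 5

3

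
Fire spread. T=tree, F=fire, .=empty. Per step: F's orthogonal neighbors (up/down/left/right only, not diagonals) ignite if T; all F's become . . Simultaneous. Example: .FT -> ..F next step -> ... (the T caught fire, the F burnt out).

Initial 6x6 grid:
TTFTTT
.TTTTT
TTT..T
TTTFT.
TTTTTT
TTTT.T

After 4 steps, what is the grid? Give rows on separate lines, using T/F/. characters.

Step 1: 6 trees catch fire, 2 burn out
  TF.FTT
  .TFTTT
  TTT..T
  TTF.F.
  TTTFTT
  TTTT.T
Step 2: 9 trees catch fire, 6 burn out
  F...FT
  .F.FTT
  TTF..T
  TF....
  TTF.FT
  TTTF.T
Step 3: 7 trees catch fire, 9 burn out
  .....F
  ....FT
  TF...T
  F.....
  TF...F
  TTF..T
Step 4: 5 trees catch fire, 7 burn out
  ......
  .....F
  F....T
  ......
  F.....
  TF...F

......
.....F
F....T
......
F.....
TF...F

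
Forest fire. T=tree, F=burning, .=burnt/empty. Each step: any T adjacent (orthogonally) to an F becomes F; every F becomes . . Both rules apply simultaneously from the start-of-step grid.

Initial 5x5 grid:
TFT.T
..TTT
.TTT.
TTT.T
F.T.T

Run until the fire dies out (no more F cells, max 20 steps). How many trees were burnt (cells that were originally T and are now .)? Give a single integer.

Step 1: +3 fires, +2 burnt (F count now 3)
Step 2: +2 fires, +3 burnt (F count now 2)
Step 3: +4 fires, +2 burnt (F count now 4)
Step 4: +3 fires, +4 burnt (F count now 3)
Step 5: +1 fires, +3 burnt (F count now 1)
Step 6: +0 fires, +1 burnt (F count now 0)
Fire out after step 6
Initially T: 15, now '.': 23
Total burnt (originally-T cells now '.'): 13

Answer: 13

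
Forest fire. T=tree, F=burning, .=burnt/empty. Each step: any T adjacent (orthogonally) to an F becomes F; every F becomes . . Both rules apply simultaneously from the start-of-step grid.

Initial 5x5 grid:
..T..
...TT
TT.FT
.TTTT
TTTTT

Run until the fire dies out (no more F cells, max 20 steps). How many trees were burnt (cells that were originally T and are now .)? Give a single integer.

Step 1: +3 fires, +1 burnt (F count now 3)
Step 2: +4 fires, +3 burnt (F count now 4)
Step 3: +3 fires, +4 burnt (F count now 3)
Step 4: +2 fires, +3 burnt (F count now 2)
Step 5: +2 fires, +2 burnt (F count now 2)
Step 6: +0 fires, +2 burnt (F count now 0)
Fire out after step 6
Initially T: 15, now '.': 24
Total burnt (originally-T cells now '.'): 14

Answer: 14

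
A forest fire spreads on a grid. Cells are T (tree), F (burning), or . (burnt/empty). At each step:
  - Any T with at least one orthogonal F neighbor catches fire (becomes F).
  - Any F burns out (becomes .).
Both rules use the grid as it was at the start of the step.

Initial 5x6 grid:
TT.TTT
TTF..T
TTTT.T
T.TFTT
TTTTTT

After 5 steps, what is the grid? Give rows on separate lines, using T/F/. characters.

Step 1: 6 trees catch fire, 2 burn out
  TT.TTT
  TF...T
  TTFF.T
  T.F.FT
  TTTFTT
Step 2: 6 trees catch fire, 6 burn out
  TF.TTT
  F....T
  TF...T
  T....F
  TTF.FT
Step 3: 5 trees catch fire, 6 burn out
  F..TTT
  .....T
  F....F
  T.....
  TF...F
Step 4: 3 trees catch fire, 5 burn out
  ...TTT
  .....F
  ......
  F.....
  F.....
Step 5: 1 trees catch fire, 3 burn out
  ...TTF
  ......
  ......
  ......
  ......

...TTF
......
......
......
......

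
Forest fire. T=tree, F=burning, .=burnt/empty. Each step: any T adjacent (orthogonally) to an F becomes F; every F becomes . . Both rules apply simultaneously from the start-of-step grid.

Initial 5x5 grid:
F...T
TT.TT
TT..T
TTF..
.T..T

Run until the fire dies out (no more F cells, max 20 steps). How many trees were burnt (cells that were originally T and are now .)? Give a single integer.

Answer: 7

Derivation:
Step 1: +2 fires, +2 burnt (F count now 2)
Step 2: +5 fires, +2 burnt (F count now 5)
Step 3: +0 fires, +5 burnt (F count now 0)
Fire out after step 3
Initially T: 12, now '.': 20
Total burnt (originally-T cells now '.'): 7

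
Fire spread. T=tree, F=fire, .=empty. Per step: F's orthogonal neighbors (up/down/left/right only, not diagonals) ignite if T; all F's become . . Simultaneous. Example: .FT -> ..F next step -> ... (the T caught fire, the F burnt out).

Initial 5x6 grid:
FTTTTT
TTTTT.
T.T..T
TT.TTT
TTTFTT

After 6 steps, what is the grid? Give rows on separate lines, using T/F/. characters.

Step 1: 5 trees catch fire, 2 burn out
  .FTTTT
  FTTTT.
  T.T..T
  TT.FTT
  TTF.FT
Step 2: 6 trees catch fire, 5 burn out
  ..FTTT
  .FTTT.
  F.T..T
  TT..FT
  TF...F
Step 3: 6 trees catch fire, 6 burn out
  ...FTT
  ..FTT.
  ..T..T
  FF...F
  F.....
Step 4: 4 trees catch fire, 6 burn out
  ....FT
  ...FT.
  ..F..F
  ......
  ......
Step 5: 2 trees catch fire, 4 burn out
  .....F
  ....F.
  ......
  ......
  ......
Step 6: 0 trees catch fire, 2 burn out
  ......
  ......
  ......
  ......
  ......

......
......
......
......
......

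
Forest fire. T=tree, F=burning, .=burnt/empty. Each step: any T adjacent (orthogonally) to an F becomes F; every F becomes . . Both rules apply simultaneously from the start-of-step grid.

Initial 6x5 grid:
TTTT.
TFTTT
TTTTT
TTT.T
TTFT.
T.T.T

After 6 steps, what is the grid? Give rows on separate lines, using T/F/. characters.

Step 1: 8 trees catch fire, 2 burn out
  TFTT.
  F.FTT
  TFTTT
  TTF.T
  TF.F.
  T.F.T
Step 2: 7 trees catch fire, 8 burn out
  F.FT.
  ...FT
  F.FTT
  TF..T
  F....
  T...T
Step 3: 5 trees catch fire, 7 burn out
  ...F.
  ....F
  ...FT
  F...T
  .....
  F...T
Step 4: 1 trees catch fire, 5 burn out
  .....
  .....
  ....F
  ....T
  .....
  ....T
Step 5: 1 trees catch fire, 1 burn out
  .....
  .....
  .....
  ....F
  .....
  ....T
Step 6: 0 trees catch fire, 1 burn out
  .....
  .....
  .....
  .....
  .....
  ....T

.....
.....
.....
.....
.....
....T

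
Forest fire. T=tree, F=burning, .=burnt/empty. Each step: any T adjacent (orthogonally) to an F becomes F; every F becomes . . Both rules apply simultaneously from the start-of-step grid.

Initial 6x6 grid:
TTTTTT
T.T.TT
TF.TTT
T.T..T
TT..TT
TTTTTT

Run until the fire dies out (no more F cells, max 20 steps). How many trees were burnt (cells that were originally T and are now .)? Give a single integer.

Step 1: +1 fires, +1 burnt (F count now 1)
Step 2: +2 fires, +1 burnt (F count now 2)
Step 3: +2 fires, +2 burnt (F count now 2)
Step 4: +3 fires, +2 burnt (F count now 3)
Step 5: +2 fires, +3 burnt (F count now 2)
Step 6: +3 fires, +2 burnt (F count now 3)
Step 7: +2 fires, +3 burnt (F count now 2)
Step 8: +3 fires, +2 burnt (F count now 3)
Step 9: +4 fires, +3 burnt (F count now 4)
Step 10: +3 fires, +4 burnt (F count now 3)
Step 11: +1 fires, +3 burnt (F count now 1)
Step 12: +0 fires, +1 burnt (F count now 0)
Fire out after step 12
Initially T: 27, now '.': 35
Total burnt (originally-T cells now '.'): 26

Answer: 26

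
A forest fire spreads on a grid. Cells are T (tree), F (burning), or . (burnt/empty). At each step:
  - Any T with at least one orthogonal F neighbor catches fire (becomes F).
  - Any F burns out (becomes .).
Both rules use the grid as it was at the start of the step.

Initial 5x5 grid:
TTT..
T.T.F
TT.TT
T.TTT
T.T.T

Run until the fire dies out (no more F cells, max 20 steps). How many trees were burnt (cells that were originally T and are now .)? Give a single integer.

Answer: 7

Derivation:
Step 1: +1 fires, +1 burnt (F count now 1)
Step 2: +2 fires, +1 burnt (F count now 2)
Step 3: +2 fires, +2 burnt (F count now 2)
Step 4: +1 fires, +2 burnt (F count now 1)
Step 5: +1 fires, +1 burnt (F count now 1)
Step 6: +0 fires, +1 burnt (F count now 0)
Fire out after step 6
Initially T: 16, now '.': 16
Total burnt (originally-T cells now '.'): 7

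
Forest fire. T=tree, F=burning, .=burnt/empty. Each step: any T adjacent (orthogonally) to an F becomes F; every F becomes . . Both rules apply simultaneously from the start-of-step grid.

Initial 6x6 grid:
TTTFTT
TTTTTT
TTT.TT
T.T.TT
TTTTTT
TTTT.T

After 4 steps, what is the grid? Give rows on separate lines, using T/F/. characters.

Step 1: 3 trees catch fire, 1 burn out
  TTF.FT
  TTTFTT
  TTT.TT
  T.T.TT
  TTTTTT
  TTTT.T
Step 2: 4 trees catch fire, 3 burn out
  TF...F
  TTF.FT
  TTT.TT
  T.T.TT
  TTTTTT
  TTTT.T
Step 3: 5 trees catch fire, 4 burn out
  F.....
  TF...F
  TTF.FT
  T.T.TT
  TTTTTT
  TTTT.T
Step 4: 5 trees catch fire, 5 burn out
  ......
  F.....
  TF...F
  T.F.FT
  TTTTTT
  TTTT.T

......
F.....
TF...F
T.F.FT
TTTTTT
TTTT.T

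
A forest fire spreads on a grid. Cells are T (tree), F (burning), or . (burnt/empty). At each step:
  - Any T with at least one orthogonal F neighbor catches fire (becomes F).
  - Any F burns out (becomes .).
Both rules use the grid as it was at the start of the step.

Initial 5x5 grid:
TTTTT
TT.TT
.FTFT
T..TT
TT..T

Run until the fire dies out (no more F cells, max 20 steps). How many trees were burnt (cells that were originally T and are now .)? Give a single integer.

Step 1: +5 fires, +2 burnt (F count now 5)
Step 2: +5 fires, +5 burnt (F count now 5)
Step 3: +4 fires, +5 burnt (F count now 4)
Step 4: +0 fires, +4 burnt (F count now 0)
Fire out after step 4
Initially T: 17, now '.': 22
Total burnt (originally-T cells now '.'): 14

Answer: 14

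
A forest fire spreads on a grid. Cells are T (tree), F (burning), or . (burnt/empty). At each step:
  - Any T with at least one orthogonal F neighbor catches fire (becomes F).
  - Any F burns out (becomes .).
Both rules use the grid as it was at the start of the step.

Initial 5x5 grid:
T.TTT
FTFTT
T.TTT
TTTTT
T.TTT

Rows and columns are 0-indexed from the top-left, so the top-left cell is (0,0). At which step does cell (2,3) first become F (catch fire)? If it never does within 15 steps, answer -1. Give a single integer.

Step 1: cell (2,3)='T' (+6 fires, +2 burnt)
Step 2: cell (2,3)='F' (+5 fires, +6 burnt)
  -> target ignites at step 2
Step 3: cell (2,3)='.' (+6 fires, +5 burnt)
Step 4: cell (2,3)='.' (+2 fires, +6 burnt)
Step 5: cell (2,3)='.' (+1 fires, +2 burnt)
Step 6: cell (2,3)='.' (+0 fires, +1 burnt)
  fire out at step 6

2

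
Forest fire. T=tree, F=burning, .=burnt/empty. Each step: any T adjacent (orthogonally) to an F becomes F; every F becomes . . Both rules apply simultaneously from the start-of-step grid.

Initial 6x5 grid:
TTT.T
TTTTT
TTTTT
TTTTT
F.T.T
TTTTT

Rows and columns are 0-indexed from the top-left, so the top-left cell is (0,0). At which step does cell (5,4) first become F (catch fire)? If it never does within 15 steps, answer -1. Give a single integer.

Step 1: cell (5,4)='T' (+2 fires, +1 burnt)
Step 2: cell (5,4)='T' (+3 fires, +2 burnt)
Step 3: cell (5,4)='T' (+4 fires, +3 burnt)
Step 4: cell (5,4)='T' (+6 fires, +4 burnt)
Step 5: cell (5,4)='F' (+5 fires, +6 burnt)
  -> target ignites at step 5
Step 6: cell (5,4)='.' (+4 fires, +5 burnt)
Step 7: cell (5,4)='.' (+1 fires, +4 burnt)
Step 8: cell (5,4)='.' (+1 fires, +1 burnt)
Step 9: cell (5,4)='.' (+0 fires, +1 burnt)
  fire out at step 9

5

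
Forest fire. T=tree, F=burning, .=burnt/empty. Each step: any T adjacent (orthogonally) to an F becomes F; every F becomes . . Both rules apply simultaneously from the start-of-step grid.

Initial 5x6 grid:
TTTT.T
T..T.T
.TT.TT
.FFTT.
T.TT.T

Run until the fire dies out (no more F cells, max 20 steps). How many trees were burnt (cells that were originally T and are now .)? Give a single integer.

Step 1: +4 fires, +2 burnt (F count now 4)
Step 2: +2 fires, +4 burnt (F count now 2)
Step 3: +1 fires, +2 burnt (F count now 1)
Step 4: +1 fires, +1 burnt (F count now 1)
Step 5: +1 fires, +1 burnt (F count now 1)
Step 6: +1 fires, +1 burnt (F count now 1)
Step 7: +0 fires, +1 burnt (F count now 0)
Fire out after step 7
Initially T: 18, now '.': 22
Total burnt (originally-T cells now '.'): 10

Answer: 10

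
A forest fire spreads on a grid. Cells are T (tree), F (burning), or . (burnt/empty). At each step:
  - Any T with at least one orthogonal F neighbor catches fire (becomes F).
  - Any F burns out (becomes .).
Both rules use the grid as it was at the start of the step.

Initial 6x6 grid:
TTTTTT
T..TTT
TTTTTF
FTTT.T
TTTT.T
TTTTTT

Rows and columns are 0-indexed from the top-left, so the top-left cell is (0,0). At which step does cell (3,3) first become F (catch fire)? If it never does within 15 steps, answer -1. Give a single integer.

Step 1: cell (3,3)='T' (+6 fires, +2 burnt)
Step 2: cell (3,3)='T' (+9 fires, +6 burnt)
Step 3: cell (3,3)='F' (+8 fires, +9 burnt)
  -> target ignites at step 3
Step 4: cell (3,3)='.' (+5 fires, +8 burnt)
Step 5: cell (3,3)='.' (+2 fires, +5 burnt)
Step 6: cell (3,3)='.' (+0 fires, +2 burnt)
  fire out at step 6

3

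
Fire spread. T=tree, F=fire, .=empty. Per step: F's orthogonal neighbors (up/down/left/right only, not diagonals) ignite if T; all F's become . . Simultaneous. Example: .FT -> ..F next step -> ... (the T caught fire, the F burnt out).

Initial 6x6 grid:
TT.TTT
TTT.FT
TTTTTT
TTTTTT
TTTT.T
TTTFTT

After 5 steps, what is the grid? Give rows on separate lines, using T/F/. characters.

Step 1: 6 trees catch fire, 2 burn out
  TT.TFT
  TTT..F
  TTTTFT
  TTTTTT
  TTTF.T
  TTF.FT
Step 2: 9 trees catch fire, 6 burn out
  TT.F.F
  TTT...
  TTTF.F
  TTTFFT
  TTF..T
  TF...F
Step 3: 6 trees catch fire, 9 burn out
  TT....
  TTT...
  TTF...
  TTF..F
  TF...F
  F.....
Step 4: 4 trees catch fire, 6 burn out
  TT....
  TTF...
  TF....
  TF....
  F.....
  ......
Step 5: 3 trees catch fire, 4 burn out
  TT....
  TF....
  F.....
  F.....
  ......
  ......

TT....
TF....
F.....
F.....
......
......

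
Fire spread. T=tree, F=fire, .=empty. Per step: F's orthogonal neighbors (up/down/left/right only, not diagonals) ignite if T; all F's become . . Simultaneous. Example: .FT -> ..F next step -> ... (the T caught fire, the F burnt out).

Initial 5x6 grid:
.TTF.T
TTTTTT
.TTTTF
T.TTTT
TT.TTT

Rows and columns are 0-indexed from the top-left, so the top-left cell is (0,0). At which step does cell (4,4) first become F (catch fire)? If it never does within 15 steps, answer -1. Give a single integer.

Step 1: cell (4,4)='T' (+5 fires, +2 burnt)
Step 2: cell (4,4)='T' (+7 fires, +5 burnt)
Step 3: cell (4,4)='F' (+4 fires, +7 burnt)
  -> target ignites at step 3
Step 4: cell (4,4)='.' (+4 fires, +4 burnt)
Step 5: cell (4,4)='.' (+0 fires, +4 burnt)
  fire out at step 5

3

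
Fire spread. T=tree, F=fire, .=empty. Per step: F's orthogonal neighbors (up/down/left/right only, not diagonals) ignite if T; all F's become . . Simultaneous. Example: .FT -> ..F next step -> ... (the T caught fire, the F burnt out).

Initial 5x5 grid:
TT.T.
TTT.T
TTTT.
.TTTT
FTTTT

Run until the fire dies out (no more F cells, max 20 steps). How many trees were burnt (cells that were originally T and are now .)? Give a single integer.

Step 1: +1 fires, +1 burnt (F count now 1)
Step 2: +2 fires, +1 burnt (F count now 2)
Step 3: +3 fires, +2 burnt (F count now 3)
Step 4: +5 fires, +3 burnt (F count now 5)
Step 5: +5 fires, +5 burnt (F count now 5)
Step 6: +1 fires, +5 burnt (F count now 1)
Step 7: +0 fires, +1 burnt (F count now 0)
Fire out after step 7
Initially T: 19, now '.': 23
Total burnt (originally-T cells now '.'): 17

Answer: 17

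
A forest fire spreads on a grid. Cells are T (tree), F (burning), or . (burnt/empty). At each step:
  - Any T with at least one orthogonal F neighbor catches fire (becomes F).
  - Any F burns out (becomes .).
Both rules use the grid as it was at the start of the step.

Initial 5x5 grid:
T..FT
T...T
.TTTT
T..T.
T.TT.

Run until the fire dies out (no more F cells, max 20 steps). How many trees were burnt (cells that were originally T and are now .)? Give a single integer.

Step 1: +1 fires, +1 burnt (F count now 1)
Step 2: +1 fires, +1 burnt (F count now 1)
Step 3: +1 fires, +1 burnt (F count now 1)
Step 4: +1 fires, +1 burnt (F count now 1)
Step 5: +2 fires, +1 burnt (F count now 2)
Step 6: +2 fires, +2 burnt (F count now 2)
Step 7: +1 fires, +2 burnt (F count now 1)
Step 8: +0 fires, +1 burnt (F count now 0)
Fire out after step 8
Initially T: 13, now '.': 21
Total burnt (originally-T cells now '.'): 9

Answer: 9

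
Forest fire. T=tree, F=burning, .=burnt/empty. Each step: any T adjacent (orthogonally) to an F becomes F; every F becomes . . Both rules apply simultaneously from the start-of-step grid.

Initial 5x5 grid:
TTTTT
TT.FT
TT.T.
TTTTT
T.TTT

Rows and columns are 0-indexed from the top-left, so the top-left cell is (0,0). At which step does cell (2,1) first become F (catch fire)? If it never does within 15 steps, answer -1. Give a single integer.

Step 1: cell (2,1)='T' (+3 fires, +1 burnt)
Step 2: cell (2,1)='T' (+3 fires, +3 burnt)
Step 3: cell (2,1)='T' (+4 fires, +3 burnt)
Step 4: cell (2,1)='T' (+5 fires, +4 burnt)
Step 5: cell (2,1)='F' (+3 fires, +5 burnt)
  -> target ignites at step 5
Step 6: cell (2,1)='.' (+2 fires, +3 burnt)
Step 7: cell (2,1)='.' (+0 fires, +2 burnt)
  fire out at step 7

5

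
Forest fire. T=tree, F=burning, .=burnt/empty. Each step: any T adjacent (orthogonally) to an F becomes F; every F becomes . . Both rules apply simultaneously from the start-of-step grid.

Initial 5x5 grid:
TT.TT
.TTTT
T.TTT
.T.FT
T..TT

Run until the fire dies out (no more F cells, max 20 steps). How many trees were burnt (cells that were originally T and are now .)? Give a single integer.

Step 1: +3 fires, +1 burnt (F count now 3)
Step 2: +4 fires, +3 burnt (F count now 4)
Step 3: +3 fires, +4 burnt (F count now 3)
Step 4: +2 fires, +3 burnt (F count now 2)
Step 5: +1 fires, +2 burnt (F count now 1)
Step 6: +1 fires, +1 burnt (F count now 1)
Step 7: +0 fires, +1 burnt (F count now 0)
Fire out after step 7
Initially T: 17, now '.': 22
Total burnt (originally-T cells now '.'): 14

Answer: 14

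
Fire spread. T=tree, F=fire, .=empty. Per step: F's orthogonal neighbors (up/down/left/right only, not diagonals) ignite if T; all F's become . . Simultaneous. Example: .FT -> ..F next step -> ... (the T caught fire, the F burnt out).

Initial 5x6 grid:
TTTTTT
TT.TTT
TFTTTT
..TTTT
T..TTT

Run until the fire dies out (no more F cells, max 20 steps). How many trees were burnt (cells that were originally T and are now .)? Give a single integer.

Step 1: +3 fires, +1 burnt (F count now 3)
Step 2: +4 fires, +3 burnt (F count now 4)
Step 3: +5 fires, +4 burnt (F count now 5)
Step 4: +5 fires, +5 burnt (F count now 5)
Step 5: +4 fires, +5 burnt (F count now 4)
Step 6: +2 fires, +4 burnt (F count now 2)
Step 7: +0 fires, +2 burnt (F count now 0)
Fire out after step 7
Initially T: 24, now '.': 29
Total burnt (originally-T cells now '.'): 23

Answer: 23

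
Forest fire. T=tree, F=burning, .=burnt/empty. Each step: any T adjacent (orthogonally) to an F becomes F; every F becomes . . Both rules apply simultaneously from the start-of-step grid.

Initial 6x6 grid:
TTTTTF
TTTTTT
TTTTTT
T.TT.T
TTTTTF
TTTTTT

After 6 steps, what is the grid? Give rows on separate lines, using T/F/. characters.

Step 1: 5 trees catch fire, 2 burn out
  TTTTF.
  TTTTTF
  TTTTTT
  T.TT.F
  TTTTF.
  TTTTTF
Step 2: 5 trees catch fire, 5 burn out
  TTTF..
  TTTTF.
  TTTTTF
  T.TT..
  TTTF..
  TTTTF.
Step 3: 6 trees catch fire, 5 burn out
  TTF...
  TTTF..
  TTTTF.
  T.TF..
  TTF...
  TTTF..
Step 4: 6 trees catch fire, 6 burn out
  TF....
  TTF...
  TTTF..
  T.F...
  TF....
  TTF...
Step 5: 5 trees catch fire, 6 burn out
  F.....
  TF....
  TTF...
  T.....
  F.....
  TF....
Step 6: 4 trees catch fire, 5 burn out
  ......
  F.....
  TF....
  F.....
  ......
  F.....

......
F.....
TF....
F.....
......
F.....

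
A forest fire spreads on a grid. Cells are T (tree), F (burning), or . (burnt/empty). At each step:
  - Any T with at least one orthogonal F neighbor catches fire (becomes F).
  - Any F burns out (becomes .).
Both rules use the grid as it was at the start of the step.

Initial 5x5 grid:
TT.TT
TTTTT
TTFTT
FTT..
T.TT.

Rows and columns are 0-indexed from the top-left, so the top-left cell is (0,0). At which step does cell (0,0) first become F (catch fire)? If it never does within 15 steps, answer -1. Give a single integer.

Step 1: cell (0,0)='T' (+7 fires, +2 burnt)
Step 2: cell (0,0)='T' (+5 fires, +7 burnt)
Step 3: cell (0,0)='F' (+5 fires, +5 burnt)
  -> target ignites at step 3
Step 4: cell (0,0)='.' (+1 fires, +5 burnt)
Step 5: cell (0,0)='.' (+0 fires, +1 burnt)
  fire out at step 5

3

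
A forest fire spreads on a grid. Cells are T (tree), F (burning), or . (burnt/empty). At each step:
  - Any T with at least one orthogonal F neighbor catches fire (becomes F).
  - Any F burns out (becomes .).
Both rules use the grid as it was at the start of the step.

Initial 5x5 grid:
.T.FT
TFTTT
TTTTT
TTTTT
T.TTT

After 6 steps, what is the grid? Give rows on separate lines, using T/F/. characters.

Step 1: 6 trees catch fire, 2 burn out
  .F..F
  F.FFT
  TFTTT
  TTTTT
  T.TTT
Step 2: 5 trees catch fire, 6 burn out
  .....
  ....F
  F.FFT
  TFTTT
  T.TTT
Step 3: 4 trees catch fire, 5 burn out
  .....
  .....
  ....F
  F.FFT
  T.TTT
Step 4: 4 trees catch fire, 4 burn out
  .....
  .....
  .....
  ....F
  F.FFT
Step 5: 1 trees catch fire, 4 burn out
  .....
  .....
  .....
  .....
  ....F
Step 6: 0 trees catch fire, 1 burn out
  .....
  .....
  .....
  .....
  .....

.....
.....
.....
.....
.....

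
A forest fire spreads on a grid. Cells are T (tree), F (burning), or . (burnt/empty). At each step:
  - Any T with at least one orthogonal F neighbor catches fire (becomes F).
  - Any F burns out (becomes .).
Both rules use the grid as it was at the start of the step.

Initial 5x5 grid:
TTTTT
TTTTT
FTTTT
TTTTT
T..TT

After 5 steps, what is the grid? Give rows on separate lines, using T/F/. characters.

Step 1: 3 trees catch fire, 1 burn out
  TTTTT
  FTTTT
  .FTTT
  FTTTT
  T..TT
Step 2: 5 trees catch fire, 3 burn out
  FTTTT
  .FTTT
  ..FTT
  .FTTT
  F..TT
Step 3: 4 trees catch fire, 5 burn out
  .FTTT
  ..FTT
  ...FT
  ..FTT
  ...TT
Step 4: 4 trees catch fire, 4 burn out
  ..FTT
  ...FT
  ....F
  ...FT
  ...TT
Step 5: 4 trees catch fire, 4 burn out
  ...FT
  ....F
  .....
  ....F
  ...FT

...FT
....F
.....
....F
...FT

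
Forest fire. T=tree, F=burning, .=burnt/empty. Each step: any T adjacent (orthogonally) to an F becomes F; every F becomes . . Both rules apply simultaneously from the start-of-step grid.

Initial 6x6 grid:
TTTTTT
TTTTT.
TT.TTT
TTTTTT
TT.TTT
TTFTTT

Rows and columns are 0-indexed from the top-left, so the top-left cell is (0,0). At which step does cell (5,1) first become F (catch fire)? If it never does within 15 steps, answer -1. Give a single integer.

Step 1: cell (5,1)='F' (+2 fires, +1 burnt)
  -> target ignites at step 1
Step 2: cell (5,1)='.' (+4 fires, +2 burnt)
Step 3: cell (5,1)='.' (+5 fires, +4 burnt)
Step 4: cell (5,1)='.' (+6 fires, +5 burnt)
Step 5: cell (5,1)='.' (+5 fires, +6 burnt)
Step 6: cell (5,1)='.' (+6 fires, +5 burnt)
Step 7: cell (5,1)='.' (+3 fires, +6 burnt)
Step 8: cell (5,1)='.' (+1 fires, +3 burnt)
Step 9: cell (5,1)='.' (+0 fires, +1 burnt)
  fire out at step 9

1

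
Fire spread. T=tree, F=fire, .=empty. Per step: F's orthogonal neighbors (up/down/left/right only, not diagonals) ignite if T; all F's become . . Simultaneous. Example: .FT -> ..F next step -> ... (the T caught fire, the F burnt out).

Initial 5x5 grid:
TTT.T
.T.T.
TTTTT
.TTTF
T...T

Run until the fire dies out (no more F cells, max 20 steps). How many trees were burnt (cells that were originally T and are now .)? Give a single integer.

Step 1: +3 fires, +1 burnt (F count now 3)
Step 2: +2 fires, +3 burnt (F count now 2)
Step 3: +3 fires, +2 burnt (F count now 3)
Step 4: +1 fires, +3 burnt (F count now 1)
Step 5: +2 fires, +1 burnt (F count now 2)
Step 6: +1 fires, +2 burnt (F count now 1)
Step 7: +2 fires, +1 burnt (F count now 2)
Step 8: +0 fires, +2 burnt (F count now 0)
Fire out after step 8
Initially T: 16, now '.': 23
Total burnt (originally-T cells now '.'): 14

Answer: 14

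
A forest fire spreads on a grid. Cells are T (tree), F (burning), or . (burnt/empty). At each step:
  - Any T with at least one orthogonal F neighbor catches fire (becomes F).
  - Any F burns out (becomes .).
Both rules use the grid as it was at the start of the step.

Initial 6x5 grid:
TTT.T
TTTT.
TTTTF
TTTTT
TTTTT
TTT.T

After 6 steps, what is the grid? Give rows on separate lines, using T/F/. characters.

Step 1: 2 trees catch fire, 1 burn out
  TTT.T
  TTTT.
  TTTF.
  TTTTF
  TTTTT
  TTT.T
Step 2: 4 trees catch fire, 2 burn out
  TTT.T
  TTTF.
  TTF..
  TTTF.
  TTTTF
  TTT.T
Step 3: 5 trees catch fire, 4 burn out
  TTT.T
  TTF..
  TF...
  TTF..
  TTTF.
  TTT.F
Step 4: 5 trees catch fire, 5 burn out
  TTF.T
  TF...
  F....
  TF...
  TTF..
  TTT..
Step 5: 5 trees catch fire, 5 burn out
  TF..T
  F....
  .....
  F....
  TF...
  TTF..
Step 6: 3 trees catch fire, 5 burn out
  F...T
  .....
  .....
  .....
  F....
  TF...

F...T
.....
.....
.....
F....
TF...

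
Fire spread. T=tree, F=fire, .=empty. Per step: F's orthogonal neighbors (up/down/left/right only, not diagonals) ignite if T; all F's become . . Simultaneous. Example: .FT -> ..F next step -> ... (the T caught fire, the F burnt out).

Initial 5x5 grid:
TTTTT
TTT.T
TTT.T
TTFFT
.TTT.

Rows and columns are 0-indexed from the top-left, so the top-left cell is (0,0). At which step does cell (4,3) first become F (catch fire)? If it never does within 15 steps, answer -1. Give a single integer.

Step 1: cell (4,3)='F' (+5 fires, +2 burnt)
  -> target ignites at step 1
Step 2: cell (4,3)='.' (+5 fires, +5 burnt)
Step 3: cell (4,3)='.' (+4 fires, +5 burnt)
Step 4: cell (4,3)='.' (+4 fires, +4 burnt)
Step 5: cell (4,3)='.' (+1 fires, +4 burnt)
Step 6: cell (4,3)='.' (+0 fires, +1 burnt)
  fire out at step 6

1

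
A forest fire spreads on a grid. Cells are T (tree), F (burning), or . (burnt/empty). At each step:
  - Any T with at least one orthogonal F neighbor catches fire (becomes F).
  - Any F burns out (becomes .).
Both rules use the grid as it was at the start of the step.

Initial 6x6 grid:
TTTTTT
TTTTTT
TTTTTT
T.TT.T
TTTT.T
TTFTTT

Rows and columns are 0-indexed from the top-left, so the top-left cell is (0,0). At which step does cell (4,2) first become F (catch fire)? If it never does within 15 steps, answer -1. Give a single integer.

Step 1: cell (4,2)='F' (+3 fires, +1 burnt)
  -> target ignites at step 1
Step 2: cell (4,2)='.' (+5 fires, +3 burnt)
Step 3: cell (4,2)='.' (+4 fires, +5 burnt)
Step 4: cell (4,2)='.' (+5 fires, +4 burnt)
Step 5: cell (4,2)='.' (+6 fires, +5 burnt)
Step 6: cell (4,2)='.' (+5 fires, +6 burnt)
Step 7: cell (4,2)='.' (+3 fires, +5 burnt)
Step 8: cell (4,2)='.' (+1 fires, +3 burnt)
Step 9: cell (4,2)='.' (+0 fires, +1 burnt)
  fire out at step 9

1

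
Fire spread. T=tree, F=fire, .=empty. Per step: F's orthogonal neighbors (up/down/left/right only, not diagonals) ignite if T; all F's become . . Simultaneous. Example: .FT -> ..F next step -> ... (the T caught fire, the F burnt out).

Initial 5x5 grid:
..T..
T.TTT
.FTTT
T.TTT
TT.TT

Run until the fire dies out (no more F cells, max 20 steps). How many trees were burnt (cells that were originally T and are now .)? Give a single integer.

Answer: 12

Derivation:
Step 1: +1 fires, +1 burnt (F count now 1)
Step 2: +3 fires, +1 burnt (F count now 3)
Step 3: +4 fires, +3 burnt (F count now 4)
Step 4: +3 fires, +4 burnt (F count now 3)
Step 5: +1 fires, +3 burnt (F count now 1)
Step 6: +0 fires, +1 burnt (F count now 0)
Fire out after step 6
Initially T: 16, now '.': 21
Total burnt (originally-T cells now '.'): 12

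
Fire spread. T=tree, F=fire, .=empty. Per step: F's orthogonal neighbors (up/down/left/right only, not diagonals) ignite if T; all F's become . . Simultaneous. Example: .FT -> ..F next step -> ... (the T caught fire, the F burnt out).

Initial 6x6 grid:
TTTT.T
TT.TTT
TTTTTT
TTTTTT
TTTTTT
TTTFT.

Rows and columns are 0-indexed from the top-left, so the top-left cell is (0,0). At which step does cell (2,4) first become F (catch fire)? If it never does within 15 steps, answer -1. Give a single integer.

Step 1: cell (2,4)='T' (+3 fires, +1 burnt)
Step 2: cell (2,4)='T' (+4 fires, +3 burnt)
Step 3: cell (2,4)='T' (+6 fires, +4 burnt)
Step 4: cell (2,4)='F' (+6 fires, +6 burnt)
  -> target ignites at step 4
Step 5: cell (2,4)='.' (+5 fires, +6 burnt)
Step 6: cell (2,4)='.' (+4 fires, +5 burnt)
Step 7: cell (2,4)='.' (+3 fires, +4 burnt)
Step 8: cell (2,4)='.' (+1 fires, +3 burnt)
Step 9: cell (2,4)='.' (+0 fires, +1 burnt)
  fire out at step 9

4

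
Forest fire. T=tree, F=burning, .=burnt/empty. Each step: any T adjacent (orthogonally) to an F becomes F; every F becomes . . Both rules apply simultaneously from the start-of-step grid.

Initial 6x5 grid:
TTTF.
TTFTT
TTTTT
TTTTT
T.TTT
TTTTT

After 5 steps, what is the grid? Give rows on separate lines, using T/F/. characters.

Step 1: 4 trees catch fire, 2 burn out
  TTF..
  TF.FT
  TTFTT
  TTTTT
  T.TTT
  TTTTT
Step 2: 6 trees catch fire, 4 burn out
  TF...
  F...F
  TF.FT
  TTFTT
  T.TTT
  TTTTT
Step 3: 6 trees catch fire, 6 burn out
  F....
  .....
  F...F
  TF.FT
  T.FTT
  TTTTT
Step 4: 4 trees catch fire, 6 burn out
  .....
  .....
  .....
  F...F
  T..FT
  TTFTT
Step 5: 4 trees catch fire, 4 burn out
  .....
  .....
  .....
  .....
  F...F
  TF.FT

.....
.....
.....
.....
F...F
TF.FT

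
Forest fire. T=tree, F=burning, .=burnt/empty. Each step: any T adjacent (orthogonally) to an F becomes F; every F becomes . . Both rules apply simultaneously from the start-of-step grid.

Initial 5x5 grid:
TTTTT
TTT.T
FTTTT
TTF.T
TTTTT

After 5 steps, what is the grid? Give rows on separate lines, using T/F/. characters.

Step 1: 6 trees catch fire, 2 burn out
  TTTTT
  FTT.T
  .FFTT
  FF..T
  TTFTT
Step 2: 7 trees catch fire, 6 burn out
  FTTTT
  .FF.T
  ...FT
  ....T
  FF.FT
Step 3: 4 trees catch fire, 7 burn out
  .FFTT
  ....T
  ....F
  ....T
  ....F
Step 4: 3 trees catch fire, 4 burn out
  ...FT
  ....F
  .....
  ....F
  .....
Step 5: 1 trees catch fire, 3 burn out
  ....F
  .....
  .....
  .....
  .....

....F
.....
.....
.....
.....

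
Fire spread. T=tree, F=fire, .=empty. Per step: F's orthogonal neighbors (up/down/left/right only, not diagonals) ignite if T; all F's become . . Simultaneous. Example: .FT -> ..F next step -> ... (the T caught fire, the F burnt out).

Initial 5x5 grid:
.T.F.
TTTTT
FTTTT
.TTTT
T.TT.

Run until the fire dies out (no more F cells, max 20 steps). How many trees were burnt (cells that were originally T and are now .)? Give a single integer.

Step 1: +3 fires, +2 burnt (F count now 3)
Step 2: +6 fires, +3 burnt (F count now 6)
Step 3: +4 fires, +6 burnt (F count now 4)
Step 4: +3 fires, +4 burnt (F count now 3)
Step 5: +0 fires, +3 burnt (F count now 0)
Fire out after step 5
Initially T: 17, now '.': 24
Total burnt (originally-T cells now '.'): 16

Answer: 16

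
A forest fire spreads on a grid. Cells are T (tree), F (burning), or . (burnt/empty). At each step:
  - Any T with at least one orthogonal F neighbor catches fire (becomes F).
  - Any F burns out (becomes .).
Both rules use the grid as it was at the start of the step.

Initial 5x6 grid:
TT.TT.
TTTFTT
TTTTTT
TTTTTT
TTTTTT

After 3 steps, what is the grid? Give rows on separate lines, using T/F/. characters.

Step 1: 4 trees catch fire, 1 burn out
  TT.FT.
  TTF.FT
  TTTFTT
  TTTTTT
  TTTTTT
Step 2: 6 trees catch fire, 4 burn out
  TT..F.
  TF...F
  TTF.FT
  TTTFTT
  TTTTTT
Step 3: 7 trees catch fire, 6 burn out
  TF....
  F.....
  TF...F
  TTF.FT
  TTTFTT

TF....
F.....
TF...F
TTF.FT
TTTFTT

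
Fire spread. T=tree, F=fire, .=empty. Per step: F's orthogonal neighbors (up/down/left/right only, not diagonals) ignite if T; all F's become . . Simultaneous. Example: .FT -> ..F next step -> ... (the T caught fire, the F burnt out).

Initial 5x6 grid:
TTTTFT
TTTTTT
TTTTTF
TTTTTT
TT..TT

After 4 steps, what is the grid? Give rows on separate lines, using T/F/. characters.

Step 1: 6 trees catch fire, 2 burn out
  TTTF.F
  TTTTFF
  TTTTF.
  TTTTTF
  TT..TT
Step 2: 5 trees catch fire, 6 burn out
  TTF...
  TTTF..
  TTTF..
  TTTTF.
  TT..TF
Step 3: 5 trees catch fire, 5 burn out
  TF....
  TTF...
  TTF...
  TTTF..
  TT..F.
Step 4: 4 trees catch fire, 5 burn out
  F.....
  TF....
  TF....
  TTF...
  TT....

F.....
TF....
TF....
TTF...
TT....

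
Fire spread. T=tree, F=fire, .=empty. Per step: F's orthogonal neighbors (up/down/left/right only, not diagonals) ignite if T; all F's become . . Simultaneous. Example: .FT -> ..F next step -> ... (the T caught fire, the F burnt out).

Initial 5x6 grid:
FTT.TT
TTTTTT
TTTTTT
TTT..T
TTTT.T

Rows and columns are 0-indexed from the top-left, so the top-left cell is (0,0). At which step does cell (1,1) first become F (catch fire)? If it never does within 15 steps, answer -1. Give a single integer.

Step 1: cell (1,1)='T' (+2 fires, +1 burnt)
Step 2: cell (1,1)='F' (+3 fires, +2 burnt)
  -> target ignites at step 2
Step 3: cell (1,1)='.' (+3 fires, +3 burnt)
Step 4: cell (1,1)='.' (+4 fires, +3 burnt)
Step 5: cell (1,1)='.' (+4 fires, +4 burnt)
Step 6: cell (1,1)='.' (+4 fires, +4 burnt)
Step 7: cell (1,1)='.' (+3 fires, +4 burnt)
Step 8: cell (1,1)='.' (+1 fires, +3 burnt)
Step 9: cell (1,1)='.' (+1 fires, +1 burnt)
Step 10: cell (1,1)='.' (+0 fires, +1 burnt)
  fire out at step 10

2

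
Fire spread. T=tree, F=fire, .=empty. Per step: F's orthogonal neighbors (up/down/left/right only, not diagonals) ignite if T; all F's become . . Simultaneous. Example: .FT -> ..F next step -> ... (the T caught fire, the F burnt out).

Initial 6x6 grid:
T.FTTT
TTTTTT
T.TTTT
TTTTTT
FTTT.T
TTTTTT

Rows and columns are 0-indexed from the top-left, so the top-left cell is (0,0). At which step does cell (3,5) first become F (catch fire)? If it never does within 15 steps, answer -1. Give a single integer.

Step 1: cell (3,5)='T' (+5 fires, +2 burnt)
Step 2: cell (3,5)='T' (+8 fires, +5 burnt)
Step 3: cell (3,5)='T' (+7 fires, +8 burnt)
Step 4: cell (3,5)='T' (+5 fires, +7 burnt)
Step 5: cell (3,5)='T' (+3 fires, +5 burnt)
Step 6: cell (3,5)='F' (+2 fires, +3 burnt)
  -> target ignites at step 6
Step 7: cell (3,5)='.' (+1 fires, +2 burnt)
Step 8: cell (3,5)='.' (+0 fires, +1 burnt)
  fire out at step 8

6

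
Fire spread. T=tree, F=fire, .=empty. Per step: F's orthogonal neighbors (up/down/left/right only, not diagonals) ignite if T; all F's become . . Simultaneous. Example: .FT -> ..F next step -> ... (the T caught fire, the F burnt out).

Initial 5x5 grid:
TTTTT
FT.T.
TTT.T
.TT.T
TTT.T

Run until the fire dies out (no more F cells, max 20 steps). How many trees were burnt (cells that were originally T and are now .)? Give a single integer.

Answer: 15

Derivation:
Step 1: +3 fires, +1 burnt (F count now 3)
Step 2: +2 fires, +3 burnt (F count now 2)
Step 3: +3 fires, +2 burnt (F count now 3)
Step 4: +3 fires, +3 burnt (F count now 3)
Step 5: +4 fires, +3 burnt (F count now 4)
Step 6: +0 fires, +4 burnt (F count now 0)
Fire out after step 6
Initially T: 18, now '.': 22
Total burnt (originally-T cells now '.'): 15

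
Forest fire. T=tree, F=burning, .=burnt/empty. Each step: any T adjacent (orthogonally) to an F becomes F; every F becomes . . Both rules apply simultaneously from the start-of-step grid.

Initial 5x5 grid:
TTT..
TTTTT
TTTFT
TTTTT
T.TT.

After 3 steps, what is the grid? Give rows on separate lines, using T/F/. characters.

Step 1: 4 trees catch fire, 1 burn out
  TTT..
  TTTFT
  TTF.F
  TTTFT
  T.TT.
Step 2: 6 trees catch fire, 4 burn out
  TTT..
  TTF.F
  TF...
  TTF.F
  T.TF.
Step 3: 5 trees catch fire, 6 burn out
  TTF..
  TF...
  F....
  TF...
  T.F..

TTF..
TF...
F....
TF...
T.F..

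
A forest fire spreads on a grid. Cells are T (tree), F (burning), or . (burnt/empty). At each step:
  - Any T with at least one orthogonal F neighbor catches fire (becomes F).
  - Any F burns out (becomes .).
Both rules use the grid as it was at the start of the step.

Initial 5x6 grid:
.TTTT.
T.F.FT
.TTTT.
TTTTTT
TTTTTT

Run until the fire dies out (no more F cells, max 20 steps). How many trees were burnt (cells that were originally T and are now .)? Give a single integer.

Answer: 21

Derivation:
Step 1: +5 fires, +2 burnt (F count now 5)
Step 2: +6 fires, +5 burnt (F count now 6)
Step 3: +5 fires, +6 burnt (F count now 5)
Step 4: +4 fires, +5 burnt (F count now 4)
Step 5: +1 fires, +4 burnt (F count now 1)
Step 6: +0 fires, +1 burnt (F count now 0)
Fire out after step 6
Initially T: 22, now '.': 29
Total burnt (originally-T cells now '.'): 21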